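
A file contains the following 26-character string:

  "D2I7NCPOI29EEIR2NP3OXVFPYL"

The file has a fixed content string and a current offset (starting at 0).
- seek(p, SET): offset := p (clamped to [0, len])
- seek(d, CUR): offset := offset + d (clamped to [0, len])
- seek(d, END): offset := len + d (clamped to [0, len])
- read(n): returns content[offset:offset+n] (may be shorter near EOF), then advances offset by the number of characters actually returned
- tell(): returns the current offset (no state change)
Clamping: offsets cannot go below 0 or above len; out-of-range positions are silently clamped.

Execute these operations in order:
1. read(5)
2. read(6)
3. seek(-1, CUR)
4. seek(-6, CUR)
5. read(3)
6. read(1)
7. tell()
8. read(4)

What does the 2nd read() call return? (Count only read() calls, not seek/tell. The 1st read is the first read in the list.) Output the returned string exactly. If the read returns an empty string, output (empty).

After 1 (read(5)): returned 'D2I7N', offset=5
After 2 (read(6)): returned 'CPOI29', offset=11
After 3 (seek(-1, CUR)): offset=10
After 4 (seek(-6, CUR)): offset=4
After 5 (read(3)): returned 'NCP', offset=7
After 6 (read(1)): returned 'O', offset=8
After 7 (tell()): offset=8
After 8 (read(4)): returned 'I29E', offset=12

Answer: CPOI29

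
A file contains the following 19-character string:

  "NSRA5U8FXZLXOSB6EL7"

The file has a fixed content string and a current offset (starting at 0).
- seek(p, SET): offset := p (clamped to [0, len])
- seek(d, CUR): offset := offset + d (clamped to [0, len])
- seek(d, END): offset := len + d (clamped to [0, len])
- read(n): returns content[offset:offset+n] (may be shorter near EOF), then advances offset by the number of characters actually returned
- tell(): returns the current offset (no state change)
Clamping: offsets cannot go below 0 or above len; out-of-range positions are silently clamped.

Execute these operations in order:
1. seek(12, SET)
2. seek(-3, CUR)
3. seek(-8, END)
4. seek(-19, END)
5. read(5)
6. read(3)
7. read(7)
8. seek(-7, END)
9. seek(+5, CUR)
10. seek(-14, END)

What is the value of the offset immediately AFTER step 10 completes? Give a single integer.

After 1 (seek(12, SET)): offset=12
After 2 (seek(-3, CUR)): offset=9
After 3 (seek(-8, END)): offset=11
After 4 (seek(-19, END)): offset=0
After 5 (read(5)): returned 'NSRA5', offset=5
After 6 (read(3)): returned 'U8F', offset=8
After 7 (read(7)): returned 'XZLXOSB', offset=15
After 8 (seek(-7, END)): offset=12
After 9 (seek(+5, CUR)): offset=17
After 10 (seek(-14, END)): offset=5

Answer: 5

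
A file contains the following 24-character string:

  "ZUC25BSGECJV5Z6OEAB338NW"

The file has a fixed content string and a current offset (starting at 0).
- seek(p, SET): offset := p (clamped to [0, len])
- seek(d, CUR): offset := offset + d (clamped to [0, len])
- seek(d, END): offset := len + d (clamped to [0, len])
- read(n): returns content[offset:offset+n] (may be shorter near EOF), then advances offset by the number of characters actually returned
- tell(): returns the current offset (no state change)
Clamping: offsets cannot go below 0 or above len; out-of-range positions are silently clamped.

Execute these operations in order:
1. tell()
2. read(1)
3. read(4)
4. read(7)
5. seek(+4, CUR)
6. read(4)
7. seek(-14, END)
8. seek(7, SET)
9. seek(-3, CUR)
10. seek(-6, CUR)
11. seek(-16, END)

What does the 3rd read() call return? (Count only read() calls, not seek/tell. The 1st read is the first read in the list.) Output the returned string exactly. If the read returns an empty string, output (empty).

Answer: BSGECJV

Derivation:
After 1 (tell()): offset=0
After 2 (read(1)): returned 'Z', offset=1
After 3 (read(4)): returned 'UC25', offset=5
After 4 (read(7)): returned 'BSGECJV', offset=12
After 5 (seek(+4, CUR)): offset=16
After 6 (read(4)): returned 'EAB3', offset=20
After 7 (seek(-14, END)): offset=10
After 8 (seek(7, SET)): offset=7
After 9 (seek(-3, CUR)): offset=4
After 10 (seek(-6, CUR)): offset=0
After 11 (seek(-16, END)): offset=8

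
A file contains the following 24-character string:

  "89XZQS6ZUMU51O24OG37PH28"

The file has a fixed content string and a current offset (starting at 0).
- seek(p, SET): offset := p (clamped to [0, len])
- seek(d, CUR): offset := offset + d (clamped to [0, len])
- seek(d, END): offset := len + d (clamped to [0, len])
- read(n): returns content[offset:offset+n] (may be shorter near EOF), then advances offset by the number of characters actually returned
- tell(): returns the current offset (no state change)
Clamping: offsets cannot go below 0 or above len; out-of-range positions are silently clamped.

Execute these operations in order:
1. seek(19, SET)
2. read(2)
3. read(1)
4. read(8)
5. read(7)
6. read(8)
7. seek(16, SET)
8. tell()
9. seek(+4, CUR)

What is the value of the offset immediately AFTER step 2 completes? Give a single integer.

Answer: 21

Derivation:
After 1 (seek(19, SET)): offset=19
After 2 (read(2)): returned '7P', offset=21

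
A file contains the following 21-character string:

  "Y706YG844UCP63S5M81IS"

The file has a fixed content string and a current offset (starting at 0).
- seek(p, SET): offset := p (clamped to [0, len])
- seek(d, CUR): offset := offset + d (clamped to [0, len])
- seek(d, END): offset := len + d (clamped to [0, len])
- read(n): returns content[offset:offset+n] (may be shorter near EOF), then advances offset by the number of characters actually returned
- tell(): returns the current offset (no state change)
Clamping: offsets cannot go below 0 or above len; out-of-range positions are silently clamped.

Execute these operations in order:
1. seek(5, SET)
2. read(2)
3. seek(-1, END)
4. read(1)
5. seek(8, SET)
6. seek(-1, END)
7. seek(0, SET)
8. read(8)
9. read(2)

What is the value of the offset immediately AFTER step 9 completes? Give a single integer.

Answer: 10

Derivation:
After 1 (seek(5, SET)): offset=5
After 2 (read(2)): returned 'G8', offset=7
After 3 (seek(-1, END)): offset=20
After 4 (read(1)): returned 'S', offset=21
After 5 (seek(8, SET)): offset=8
After 6 (seek(-1, END)): offset=20
After 7 (seek(0, SET)): offset=0
After 8 (read(8)): returned 'Y706YG84', offset=8
After 9 (read(2)): returned '4U', offset=10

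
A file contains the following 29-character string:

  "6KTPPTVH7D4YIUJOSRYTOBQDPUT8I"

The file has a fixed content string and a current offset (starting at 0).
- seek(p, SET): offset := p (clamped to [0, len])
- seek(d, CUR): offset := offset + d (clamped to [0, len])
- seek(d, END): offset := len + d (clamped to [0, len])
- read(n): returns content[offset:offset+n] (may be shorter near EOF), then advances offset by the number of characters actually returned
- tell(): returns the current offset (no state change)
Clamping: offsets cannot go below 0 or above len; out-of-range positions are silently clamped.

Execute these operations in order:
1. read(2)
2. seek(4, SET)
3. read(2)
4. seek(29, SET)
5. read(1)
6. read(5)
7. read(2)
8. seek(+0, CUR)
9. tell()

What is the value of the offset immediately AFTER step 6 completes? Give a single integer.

Answer: 29

Derivation:
After 1 (read(2)): returned '6K', offset=2
After 2 (seek(4, SET)): offset=4
After 3 (read(2)): returned 'PT', offset=6
After 4 (seek(29, SET)): offset=29
After 5 (read(1)): returned '', offset=29
After 6 (read(5)): returned '', offset=29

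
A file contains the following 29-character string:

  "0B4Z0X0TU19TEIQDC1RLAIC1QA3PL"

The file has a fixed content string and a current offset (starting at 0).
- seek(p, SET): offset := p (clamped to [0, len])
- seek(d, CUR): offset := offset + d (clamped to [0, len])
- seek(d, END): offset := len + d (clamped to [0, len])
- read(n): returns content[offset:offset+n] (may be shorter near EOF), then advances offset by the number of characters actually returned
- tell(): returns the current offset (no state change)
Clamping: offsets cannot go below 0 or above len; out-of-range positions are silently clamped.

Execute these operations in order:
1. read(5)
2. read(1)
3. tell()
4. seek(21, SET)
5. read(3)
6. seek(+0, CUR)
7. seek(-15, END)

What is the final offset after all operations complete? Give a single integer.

After 1 (read(5)): returned '0B4Z0', offset=5
After 2 (read(1)): returned 'X', offset=6
After 3 (tell()): offset=6
After 4 (seek(21, SET)): offset=21
After 5 (read(3)): returned 'IC1', offset=24
After 6 (seek(+0, CUR)): offset=24
After 7 (seek(-15, END)): offset=14

Answer: 14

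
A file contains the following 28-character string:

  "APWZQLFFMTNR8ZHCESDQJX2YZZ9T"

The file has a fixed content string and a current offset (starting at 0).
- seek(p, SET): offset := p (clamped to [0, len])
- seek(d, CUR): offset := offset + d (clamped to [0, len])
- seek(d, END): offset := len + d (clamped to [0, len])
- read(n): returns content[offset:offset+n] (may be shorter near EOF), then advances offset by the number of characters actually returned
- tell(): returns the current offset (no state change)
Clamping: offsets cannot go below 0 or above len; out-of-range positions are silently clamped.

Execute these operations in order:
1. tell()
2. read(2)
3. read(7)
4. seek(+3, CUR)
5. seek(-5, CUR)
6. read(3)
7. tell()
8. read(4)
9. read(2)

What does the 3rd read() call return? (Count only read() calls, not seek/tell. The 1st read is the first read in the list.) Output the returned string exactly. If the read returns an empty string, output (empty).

After 1 (tell()): offset=0
After 2 (read(2)): returned 'AP', offset=2
After 3 (read(7)): returned 'WZQLFFM', offset=9
After 4 (seek(+3, CUR)): offset=12
After 5 (seek(-5, CUR)): offset=7
After 6 (read(3)): returned 'FMT', offset=10
After 7 (tell()): offset=10
After 8 (read(4)): returned 'NR8Z', offset=14
After 9 (read(2)): returned 'HC', offset=16

Answer: FMT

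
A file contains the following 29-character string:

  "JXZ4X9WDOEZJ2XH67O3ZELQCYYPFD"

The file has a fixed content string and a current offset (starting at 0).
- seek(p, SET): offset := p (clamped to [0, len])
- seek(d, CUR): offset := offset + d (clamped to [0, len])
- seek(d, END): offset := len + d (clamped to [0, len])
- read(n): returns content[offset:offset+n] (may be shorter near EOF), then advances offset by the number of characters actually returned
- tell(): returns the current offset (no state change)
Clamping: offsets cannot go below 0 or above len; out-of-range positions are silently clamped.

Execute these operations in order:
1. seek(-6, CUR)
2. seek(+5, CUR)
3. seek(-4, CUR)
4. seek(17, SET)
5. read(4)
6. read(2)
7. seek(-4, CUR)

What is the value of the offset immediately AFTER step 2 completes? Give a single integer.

Answer: 5

Derivation:
After 1 (seek(-6, CUR)): offset=0
After 2 (seek(+5, CUR)): offset=5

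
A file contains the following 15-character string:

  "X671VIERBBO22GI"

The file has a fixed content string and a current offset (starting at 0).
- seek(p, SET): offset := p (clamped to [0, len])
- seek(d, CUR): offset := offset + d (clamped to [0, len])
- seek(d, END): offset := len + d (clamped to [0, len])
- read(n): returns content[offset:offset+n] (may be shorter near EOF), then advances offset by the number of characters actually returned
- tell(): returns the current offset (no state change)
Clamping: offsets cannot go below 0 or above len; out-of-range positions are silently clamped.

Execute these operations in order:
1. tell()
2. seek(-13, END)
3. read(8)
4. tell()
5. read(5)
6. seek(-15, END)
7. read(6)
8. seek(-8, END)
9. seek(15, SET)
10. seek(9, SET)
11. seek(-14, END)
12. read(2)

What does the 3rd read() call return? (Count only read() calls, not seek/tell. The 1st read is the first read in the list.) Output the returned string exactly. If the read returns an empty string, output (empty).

Answer: X671VI

Derivation:
After 1 (tell()): offset=0
After 2 (seek(-13, END)): offset=2
After 3 (read(8)): returned '71VIERBB', offset=10
After 4 (tell()): offset=10
After 5 (read(5)): returned 'O22GI', offset=15
After 6 (seek(-15, END)): offset=0
After 7 (read(6)): returned 'X671VI', offset=6
After 8 (seek(-8, END)): offset=7
After 9 (seek(15, SET)): offset=15
After 10 (seek(9, SET)): offset=9
After 11 (seek(-14, END)): offset=1
After 12 (read(2)): returned '67', offset=3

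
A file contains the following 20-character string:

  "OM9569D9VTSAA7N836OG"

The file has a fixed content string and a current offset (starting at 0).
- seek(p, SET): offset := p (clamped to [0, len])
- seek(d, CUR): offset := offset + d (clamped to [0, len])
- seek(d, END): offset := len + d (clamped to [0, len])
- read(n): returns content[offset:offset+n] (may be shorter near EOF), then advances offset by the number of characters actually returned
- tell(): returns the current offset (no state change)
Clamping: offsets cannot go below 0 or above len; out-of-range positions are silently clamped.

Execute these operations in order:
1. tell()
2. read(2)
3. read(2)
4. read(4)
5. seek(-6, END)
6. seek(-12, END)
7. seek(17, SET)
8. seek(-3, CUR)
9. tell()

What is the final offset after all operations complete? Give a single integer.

After 1 (tell()): offset=0
After 2 (read(2)): returned 'OM', offset=2
After 3 (read(2)): returned '95', offset=4
After 4 (read(4)): returned '69D9', offset=8
After 5 (seek(-6, END)): offset=14
After 6 (seek(-12, END)): offset=8
After 7 (seek(17, SET)): offset=17
After 8 (seek(-3, CUR)): offset=14
After 9 (tell()): offset=14

Answer: 14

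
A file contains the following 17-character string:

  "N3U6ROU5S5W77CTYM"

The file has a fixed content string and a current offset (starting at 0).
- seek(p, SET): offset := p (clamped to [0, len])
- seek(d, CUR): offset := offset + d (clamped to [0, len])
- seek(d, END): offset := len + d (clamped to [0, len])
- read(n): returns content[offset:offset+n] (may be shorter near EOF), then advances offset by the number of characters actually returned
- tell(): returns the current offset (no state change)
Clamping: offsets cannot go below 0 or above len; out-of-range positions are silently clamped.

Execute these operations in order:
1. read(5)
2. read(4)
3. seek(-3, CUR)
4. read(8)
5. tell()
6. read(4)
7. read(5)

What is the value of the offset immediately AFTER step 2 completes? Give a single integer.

Answer: 9

Derivation:
After 1 (read(5)): returned 'N3U6R', offset=5
After 2 (read(4)): returned 'OU5S', offset=9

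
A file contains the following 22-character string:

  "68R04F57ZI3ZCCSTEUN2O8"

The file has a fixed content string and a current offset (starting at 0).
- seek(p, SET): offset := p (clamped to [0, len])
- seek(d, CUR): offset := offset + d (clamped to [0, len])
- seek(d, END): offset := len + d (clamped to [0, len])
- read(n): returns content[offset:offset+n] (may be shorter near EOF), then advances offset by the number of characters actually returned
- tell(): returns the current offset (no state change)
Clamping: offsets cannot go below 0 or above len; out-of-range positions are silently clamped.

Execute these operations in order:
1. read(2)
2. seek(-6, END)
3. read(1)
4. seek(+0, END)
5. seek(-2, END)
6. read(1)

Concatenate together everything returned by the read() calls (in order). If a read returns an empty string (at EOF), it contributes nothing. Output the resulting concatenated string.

After 1 (read(2)): returned '68', offset=2
After 2 (seek(-6, END)): offset=16
After 3 (read(1)): returned 'E', offset=17
After 4 (seek(+0, END)): offset=22
After 5 (seek(-2, END)): offset=20
After 6 (read(1)): returned 'O', offset=21

Answer: 68EO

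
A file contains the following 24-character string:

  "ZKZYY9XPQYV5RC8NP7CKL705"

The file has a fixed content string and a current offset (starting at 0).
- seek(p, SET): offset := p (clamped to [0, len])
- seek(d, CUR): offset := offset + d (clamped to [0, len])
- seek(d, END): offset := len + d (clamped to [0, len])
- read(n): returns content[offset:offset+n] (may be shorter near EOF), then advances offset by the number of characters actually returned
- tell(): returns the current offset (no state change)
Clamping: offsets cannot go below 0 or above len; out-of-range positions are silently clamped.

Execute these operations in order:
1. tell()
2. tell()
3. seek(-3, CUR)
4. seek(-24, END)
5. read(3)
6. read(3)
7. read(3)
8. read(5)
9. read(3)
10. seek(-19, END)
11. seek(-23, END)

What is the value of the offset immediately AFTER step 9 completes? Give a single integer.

Answer: 17

Derivation:
After 1 (tell()): offset=0
After 2 (tell()): offset=0
After 3 (seek(-3, CUR)): offset=0
After 4 (seek(-24, END)): offset=0
After 5 (read(3)): returned 'ZKZ', offset=3
After 6 (read(3)): returned 'YY9', offset=6
After 7 (read(3)): returned 'XPQ', offset=9
After 8 (read(5)): returned 'YV5RC', offset=14
After 9 (read(3)): returned '8NP', offset=17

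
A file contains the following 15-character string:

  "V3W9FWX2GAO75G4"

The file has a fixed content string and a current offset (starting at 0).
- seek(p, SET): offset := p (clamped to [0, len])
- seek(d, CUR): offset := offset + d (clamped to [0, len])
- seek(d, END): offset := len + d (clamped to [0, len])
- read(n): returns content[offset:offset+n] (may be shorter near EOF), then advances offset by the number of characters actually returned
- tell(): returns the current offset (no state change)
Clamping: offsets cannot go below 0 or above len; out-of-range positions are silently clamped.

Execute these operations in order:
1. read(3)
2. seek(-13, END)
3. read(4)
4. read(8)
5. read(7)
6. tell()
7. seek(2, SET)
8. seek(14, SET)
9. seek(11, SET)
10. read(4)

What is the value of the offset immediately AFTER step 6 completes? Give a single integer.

After 1 (read(3)): returned 'V3W', offset=3
After 2 (seek(-13, END)): offset=2
After 3 (read(4)): returned 'W9FW', offset=6
After 4 (read(8)): returned 'X2GAO75G', offset=14
After 5 (read(7)): returned '4', offset=15
After 6 (tell()): offset=15

Answer: 15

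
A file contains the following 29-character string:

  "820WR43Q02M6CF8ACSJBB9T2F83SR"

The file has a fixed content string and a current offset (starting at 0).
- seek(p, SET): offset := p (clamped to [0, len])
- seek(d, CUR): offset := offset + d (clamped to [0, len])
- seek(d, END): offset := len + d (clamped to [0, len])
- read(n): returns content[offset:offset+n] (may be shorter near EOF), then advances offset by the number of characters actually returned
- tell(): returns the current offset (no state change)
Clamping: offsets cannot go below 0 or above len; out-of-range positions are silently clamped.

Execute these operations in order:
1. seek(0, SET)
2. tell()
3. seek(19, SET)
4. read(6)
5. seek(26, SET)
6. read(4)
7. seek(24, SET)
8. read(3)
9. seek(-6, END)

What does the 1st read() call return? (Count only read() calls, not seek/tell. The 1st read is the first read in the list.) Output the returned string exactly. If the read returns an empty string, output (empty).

After 1 (seek(0, SET)): offset=0
After 2 (tell()): offset=0
After 3 (seek(19, SET)): offset=19
After 4 (read(6)): returned 'BB9T2F', offset=25
After 5 (seek(26, SET)): offset=26
After 6 (read(4)): returned '3SR', offset=29
After 7 (seek(24, SET)): offset=24
After 8 (read(3)): returned 'F83', offset=27
After 9 (seek(-6, END)): offset=23

Answer: BB9T2F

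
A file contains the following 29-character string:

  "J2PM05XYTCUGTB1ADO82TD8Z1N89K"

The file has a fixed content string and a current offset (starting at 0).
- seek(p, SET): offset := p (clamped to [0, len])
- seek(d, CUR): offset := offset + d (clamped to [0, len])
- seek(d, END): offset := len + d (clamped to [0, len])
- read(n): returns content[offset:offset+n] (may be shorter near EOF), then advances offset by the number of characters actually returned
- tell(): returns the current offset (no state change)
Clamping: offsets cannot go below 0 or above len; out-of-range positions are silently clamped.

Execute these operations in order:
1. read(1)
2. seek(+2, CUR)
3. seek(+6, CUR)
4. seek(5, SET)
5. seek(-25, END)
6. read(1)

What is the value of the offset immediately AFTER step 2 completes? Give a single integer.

Answer: 3

Derivation:
After 1 (read(1)): returned 'J', offset=1
After 2 (seek(+2, CUR)): offset=3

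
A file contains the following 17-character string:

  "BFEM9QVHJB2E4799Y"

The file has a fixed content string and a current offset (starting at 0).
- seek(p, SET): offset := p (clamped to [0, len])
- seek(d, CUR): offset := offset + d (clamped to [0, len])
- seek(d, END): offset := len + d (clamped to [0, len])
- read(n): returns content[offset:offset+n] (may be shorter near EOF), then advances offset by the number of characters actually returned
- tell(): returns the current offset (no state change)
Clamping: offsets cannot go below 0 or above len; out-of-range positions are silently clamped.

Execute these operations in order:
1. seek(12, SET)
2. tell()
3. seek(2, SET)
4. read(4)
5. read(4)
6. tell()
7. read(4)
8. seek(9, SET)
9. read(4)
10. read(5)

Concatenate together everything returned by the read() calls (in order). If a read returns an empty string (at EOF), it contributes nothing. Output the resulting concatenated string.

After 1 (seek(12, SET)): offset=12
After 2 (tell()): offset=12
After 3 (seek(2, SET)): offset=2
After 4 (read(4)): returned 'EM9Q', offset=6
After 5 (read(4)): returned 'VHJB', offset=10
After 6 (tell()): offset=10
After 7 (read(4)): returned '2E47', offset=14
After 8 (seek(9, SET)): offset=9
After 9 (read(4)): returned 'B2E4', offset=13
After 10 (read(5)): returned '799Y', offset=17

Answer: EM9QVHJB2E47B2E4799Y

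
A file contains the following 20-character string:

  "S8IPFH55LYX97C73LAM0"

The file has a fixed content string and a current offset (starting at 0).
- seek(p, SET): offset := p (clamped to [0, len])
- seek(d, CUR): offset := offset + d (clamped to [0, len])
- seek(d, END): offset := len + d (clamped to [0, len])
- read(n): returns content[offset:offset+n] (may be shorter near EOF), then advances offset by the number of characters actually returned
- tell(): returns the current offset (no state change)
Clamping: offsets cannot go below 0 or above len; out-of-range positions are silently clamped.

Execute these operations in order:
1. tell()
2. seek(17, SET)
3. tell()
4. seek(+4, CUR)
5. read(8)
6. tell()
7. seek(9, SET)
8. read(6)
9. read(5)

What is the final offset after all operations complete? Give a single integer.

Answer: 20

Derivation:
After 1 (tell()): offset=0
After 2 (seek(17, SET)): offset=17
After 3 (tell()): offset=17
After 4 (seek(+4, CUR)): offset=20
After 5 (read(8)): returned '', offset=20
After 6 (tell()): offset=20
After 7 (seek(9, SET)): offset=9
After 8 (read(6)): returned 'YX97C7', offset=15
After 9 (read(5)): returned '3LAM0', offset=20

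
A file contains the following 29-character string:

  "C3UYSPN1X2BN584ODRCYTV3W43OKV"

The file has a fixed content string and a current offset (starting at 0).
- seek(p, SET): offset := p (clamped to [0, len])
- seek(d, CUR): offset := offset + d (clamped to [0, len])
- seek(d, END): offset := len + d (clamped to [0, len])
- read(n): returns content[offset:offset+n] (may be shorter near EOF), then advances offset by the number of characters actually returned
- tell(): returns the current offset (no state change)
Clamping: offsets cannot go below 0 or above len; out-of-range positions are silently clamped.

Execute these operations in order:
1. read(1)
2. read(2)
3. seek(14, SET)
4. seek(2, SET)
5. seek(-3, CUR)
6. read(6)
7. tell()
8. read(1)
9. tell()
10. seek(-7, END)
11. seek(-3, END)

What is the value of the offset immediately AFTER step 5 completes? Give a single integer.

After 1 (read(1)): returned 'C', offset=1
After 2 (read(2)): returned '3U', offset=3
After 3 (seek(14, SET)): offset=14
After 4 (seek(2, SET)): offset=2
After 5 (seek(-3, CUR)): offset=0

Answer: 0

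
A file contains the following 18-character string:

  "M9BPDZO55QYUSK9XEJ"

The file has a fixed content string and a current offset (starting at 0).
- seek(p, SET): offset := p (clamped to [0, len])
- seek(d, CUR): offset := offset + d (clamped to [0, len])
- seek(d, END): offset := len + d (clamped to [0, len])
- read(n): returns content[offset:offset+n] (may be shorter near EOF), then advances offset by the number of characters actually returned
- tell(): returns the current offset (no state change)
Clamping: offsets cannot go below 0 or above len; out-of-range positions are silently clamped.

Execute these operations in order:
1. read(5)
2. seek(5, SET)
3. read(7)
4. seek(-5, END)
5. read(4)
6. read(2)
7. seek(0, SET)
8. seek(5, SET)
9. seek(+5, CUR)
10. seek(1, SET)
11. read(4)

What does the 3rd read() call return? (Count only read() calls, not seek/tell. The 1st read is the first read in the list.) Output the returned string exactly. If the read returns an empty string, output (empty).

After 1 (read(5)): returned 'M9BPD', offset=5
After 2 (seek(5, SET)): offset=5
After 3 (read(7)): returned 'ZO55QYU', offset=12
After 4 (seek(-5, END)): offset=13
After 5 (read(4)): returned 'K9XE', offset=17
After 6 (read(2)): returned 'J', offset=18
After 7 (seek(0, SET)): offset=0
After 8 (seek(5, SET)): offset=5
After 9 (seek(+5, CUR)): offset=10
After 10 (seek(1, SET)): offset=1
After 11 (read(4)): returned '9BPD', offset=5

Answer: K9XE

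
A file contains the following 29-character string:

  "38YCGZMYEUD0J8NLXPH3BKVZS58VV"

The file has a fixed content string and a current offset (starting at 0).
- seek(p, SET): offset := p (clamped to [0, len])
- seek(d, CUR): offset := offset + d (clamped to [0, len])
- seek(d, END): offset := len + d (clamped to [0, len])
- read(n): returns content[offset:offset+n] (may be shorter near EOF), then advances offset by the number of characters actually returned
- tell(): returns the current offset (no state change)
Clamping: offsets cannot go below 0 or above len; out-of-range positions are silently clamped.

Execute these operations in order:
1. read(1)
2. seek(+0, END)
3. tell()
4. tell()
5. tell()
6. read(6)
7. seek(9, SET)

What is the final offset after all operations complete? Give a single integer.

After 1 (read(1)): returned '3', offset=1
After 2 (seek(+0, END)): offset=29
After 3 (tell()): offset=29
After 4 (tell()): offset=29
After 5 (tell()): offset=29
After 6 (read(6)): returned '', offset=29
After 7 (seek(9, SET)): offset=9

Answer: 9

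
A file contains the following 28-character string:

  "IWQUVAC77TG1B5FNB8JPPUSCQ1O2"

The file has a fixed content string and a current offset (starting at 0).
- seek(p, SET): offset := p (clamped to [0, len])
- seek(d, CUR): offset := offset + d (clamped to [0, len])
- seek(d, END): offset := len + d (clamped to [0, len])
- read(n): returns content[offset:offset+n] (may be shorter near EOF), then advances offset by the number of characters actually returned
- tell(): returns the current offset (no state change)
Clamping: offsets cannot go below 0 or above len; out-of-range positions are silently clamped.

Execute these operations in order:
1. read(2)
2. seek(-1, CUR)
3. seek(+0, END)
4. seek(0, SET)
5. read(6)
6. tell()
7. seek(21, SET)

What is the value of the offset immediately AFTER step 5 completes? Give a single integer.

Answer: 6

Derivation:
After 1 (read(2)): returned 'IW', offset=2
After 2 (seek(-1, CUR)): offset=1
After 3 (seek(+0, END)): offset=28
After 4 (seek(0, SET)): offset=0
After 5 (read(6)): returned 'IWQUVA', offset=6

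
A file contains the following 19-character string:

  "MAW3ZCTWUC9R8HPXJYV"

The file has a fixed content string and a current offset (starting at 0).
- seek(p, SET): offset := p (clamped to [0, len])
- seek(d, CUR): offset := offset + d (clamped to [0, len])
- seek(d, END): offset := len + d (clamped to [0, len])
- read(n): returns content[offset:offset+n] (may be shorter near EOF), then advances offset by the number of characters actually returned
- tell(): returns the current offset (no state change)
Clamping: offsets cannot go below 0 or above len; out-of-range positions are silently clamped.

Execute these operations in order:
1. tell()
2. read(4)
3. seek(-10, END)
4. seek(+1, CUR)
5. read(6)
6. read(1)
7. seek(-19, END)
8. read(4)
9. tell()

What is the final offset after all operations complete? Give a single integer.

Answer: 4

Derivation:
After 1 (tell()): offset=0
After 2 (read(4)): returned 'MAW3', offset=4
After 3 (seek(-10, END)): offset=9
After 4 (seek(+1, CUR)): offset=10
After 5 (read(6)): returned '9R8HPX', offset=16
After 6 (read(1)): returned 'J', offset=17
After 7 (seek(-19, END)): offset=0
After 8 (read(4)): returned 'MAW3', offset=4
After 9 (tell()): offset=4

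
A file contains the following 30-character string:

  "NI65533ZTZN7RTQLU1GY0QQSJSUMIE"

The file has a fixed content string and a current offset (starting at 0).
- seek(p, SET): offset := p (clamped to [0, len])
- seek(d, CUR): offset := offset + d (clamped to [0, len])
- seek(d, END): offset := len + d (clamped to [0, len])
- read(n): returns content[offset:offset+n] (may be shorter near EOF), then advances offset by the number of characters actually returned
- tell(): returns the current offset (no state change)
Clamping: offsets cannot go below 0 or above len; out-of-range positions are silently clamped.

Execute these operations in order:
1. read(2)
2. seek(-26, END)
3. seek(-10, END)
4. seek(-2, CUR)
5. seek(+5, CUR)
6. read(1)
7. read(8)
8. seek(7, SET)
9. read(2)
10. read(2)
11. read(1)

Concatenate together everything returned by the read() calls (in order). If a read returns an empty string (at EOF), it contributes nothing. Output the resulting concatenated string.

Answer: NISJSUMIEZTZN7

Derivation:
After 1 (read(2)): returned 'NI', offset=2
After 2 (seek(-26, END)): offset=4
After 3 (seek(-10, END)): offset=20
After 4 (seek(-2, CUR)): offset=18
After 5 (seek(+5, CUR)): offset=23
After 6 (read(1)): returned 'S', offset=24
After 7 (read(8)): returned 'JSUMIE', offset=30
After 8 (seek(7, SET)): offset=7
After 9 (read(2)): returned 'ZT', offset=9
After 10 (read(2)): returned 'ZN', offset=11
After 11 (read(1)): returned '7', offset=12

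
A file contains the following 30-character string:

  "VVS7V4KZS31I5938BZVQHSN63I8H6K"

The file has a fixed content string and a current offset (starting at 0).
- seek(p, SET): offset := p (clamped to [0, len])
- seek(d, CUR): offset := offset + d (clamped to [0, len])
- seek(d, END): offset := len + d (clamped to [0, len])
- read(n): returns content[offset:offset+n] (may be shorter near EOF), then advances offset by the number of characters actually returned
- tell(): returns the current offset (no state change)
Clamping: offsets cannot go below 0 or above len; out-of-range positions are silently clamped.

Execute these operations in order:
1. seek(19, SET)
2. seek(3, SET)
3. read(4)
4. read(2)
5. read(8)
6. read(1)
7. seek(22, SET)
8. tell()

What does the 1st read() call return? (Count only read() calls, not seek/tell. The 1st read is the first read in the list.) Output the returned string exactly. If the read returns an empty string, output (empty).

After 1 (seek(19, SET)): offset=19
After 2 (seek(3, SET)): offset=3
After 3 (read(4)): returned '7V4K', offset=7
After 4 (read(2)): returned 'ZS', offset=9
After 5 (read(8)): returned '31I5938B', offset=17
After 6 (read(1)): returned 'Z', offset=18
After 7 (seek(22, SET)): offset=22
After 8 (tell()): offset=22

Answer: 7V4K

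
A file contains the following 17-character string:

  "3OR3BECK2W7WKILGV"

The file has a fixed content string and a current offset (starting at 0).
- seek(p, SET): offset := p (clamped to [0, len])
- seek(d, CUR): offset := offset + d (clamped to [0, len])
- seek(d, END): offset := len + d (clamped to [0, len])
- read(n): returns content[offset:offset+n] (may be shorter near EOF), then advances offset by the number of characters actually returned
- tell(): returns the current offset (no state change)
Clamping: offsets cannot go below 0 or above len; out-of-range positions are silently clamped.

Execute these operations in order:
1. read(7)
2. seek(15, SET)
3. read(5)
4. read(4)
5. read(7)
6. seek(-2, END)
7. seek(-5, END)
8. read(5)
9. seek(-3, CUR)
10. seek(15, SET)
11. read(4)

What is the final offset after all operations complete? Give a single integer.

After 1 (read(7)): returned '3OR3BEC', offset=7
After 2 (seek(15, SET)): offset=15
After 3 (read(5)): returned 'GV', offset=17
After 4 (read(4)): returned '', offset=17
After 5 (read(7)): returned '', offset=17
After 6 (seek(-2, END)): offset=15
After 7 (seek(-5, END)): offset=12
After 8 (read(5)): returned 'KILGV', offset=17
After 9 (seek(-3, CUR)): offset=14
After 10 (seek(15, SET)): offset=15
After 11 (read(4)): returned 'GV', offset=17

Answer: 17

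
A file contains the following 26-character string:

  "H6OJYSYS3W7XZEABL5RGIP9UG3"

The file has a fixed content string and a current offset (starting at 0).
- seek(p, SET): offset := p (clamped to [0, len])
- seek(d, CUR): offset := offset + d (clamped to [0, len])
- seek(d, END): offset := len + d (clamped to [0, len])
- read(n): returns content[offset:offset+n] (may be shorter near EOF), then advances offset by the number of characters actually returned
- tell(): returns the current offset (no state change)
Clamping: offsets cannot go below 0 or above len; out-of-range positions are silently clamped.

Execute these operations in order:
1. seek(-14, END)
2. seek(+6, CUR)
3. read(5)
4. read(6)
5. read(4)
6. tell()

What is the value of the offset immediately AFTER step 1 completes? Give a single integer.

After 1 (seek(-14, END)): offset=12

Answer: 12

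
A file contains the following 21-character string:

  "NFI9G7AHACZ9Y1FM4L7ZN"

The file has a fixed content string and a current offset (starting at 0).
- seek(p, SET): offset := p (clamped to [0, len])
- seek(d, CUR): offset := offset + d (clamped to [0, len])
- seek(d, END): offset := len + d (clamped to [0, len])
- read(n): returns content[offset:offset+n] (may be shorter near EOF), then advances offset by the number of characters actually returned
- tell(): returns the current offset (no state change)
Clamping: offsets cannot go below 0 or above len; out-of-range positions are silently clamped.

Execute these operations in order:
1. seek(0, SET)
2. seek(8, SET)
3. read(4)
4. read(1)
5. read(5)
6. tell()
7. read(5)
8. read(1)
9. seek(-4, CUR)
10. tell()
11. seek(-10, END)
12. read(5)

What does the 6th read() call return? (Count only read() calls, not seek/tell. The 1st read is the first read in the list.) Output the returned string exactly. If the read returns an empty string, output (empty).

After 1 (seek(0, SET)): offset=0
After 2 (seek(8, SET)): offset=8
After 3 (read(4)): returned 'ACZ9', offset=12
After 4 (read(1)): returned 'Y', offset=13
After 5 (read(5)): returned '1FM4L', offset=18
After 6 (tell()): offset=18
After 7 (read(5)): returned '7ZN', offset=21
After 8 (read(1)): returned '', offset=21
After 9 (seek(-4, CUR)): offset=17
After 10 (tell()): offset=17
After 11 (seek(-10, END)): offset=11
After 12 (read(5)): returned '9Y1FM', offset=16

Answer: 9Y1FM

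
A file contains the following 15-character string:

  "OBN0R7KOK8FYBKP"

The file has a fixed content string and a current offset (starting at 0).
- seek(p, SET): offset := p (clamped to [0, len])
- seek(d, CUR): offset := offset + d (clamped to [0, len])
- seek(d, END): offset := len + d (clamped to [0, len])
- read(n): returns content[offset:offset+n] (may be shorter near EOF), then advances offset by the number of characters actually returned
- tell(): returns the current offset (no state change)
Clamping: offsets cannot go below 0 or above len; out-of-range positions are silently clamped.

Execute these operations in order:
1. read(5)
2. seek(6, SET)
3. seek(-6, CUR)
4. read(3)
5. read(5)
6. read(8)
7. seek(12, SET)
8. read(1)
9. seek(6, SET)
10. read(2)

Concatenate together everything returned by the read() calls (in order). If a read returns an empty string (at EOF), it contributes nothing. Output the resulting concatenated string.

After 1 (read(5)): returned 'OBN0R', offset=5
After 2 (seek(6, SET)): offset=6
After 3 (seek(-6, CUR)): offset=0
After 4 (read(3)): returned 'OBN', offset=3
After 5 (read(5)): returned '0R7KO', offset=8
After 6 (read(8)): returned 'K8FYBKP', offset=15
After 7 (seek(12, SET)): offset=12
After 8 (read(1)): returned 'B', offset=13
After 9 (seek(6, SET)): offset=6
After 10 (read(2)): returned 'KO', offset=8

Answer: OBN0ROBN0R7KOK8FYBKPBKO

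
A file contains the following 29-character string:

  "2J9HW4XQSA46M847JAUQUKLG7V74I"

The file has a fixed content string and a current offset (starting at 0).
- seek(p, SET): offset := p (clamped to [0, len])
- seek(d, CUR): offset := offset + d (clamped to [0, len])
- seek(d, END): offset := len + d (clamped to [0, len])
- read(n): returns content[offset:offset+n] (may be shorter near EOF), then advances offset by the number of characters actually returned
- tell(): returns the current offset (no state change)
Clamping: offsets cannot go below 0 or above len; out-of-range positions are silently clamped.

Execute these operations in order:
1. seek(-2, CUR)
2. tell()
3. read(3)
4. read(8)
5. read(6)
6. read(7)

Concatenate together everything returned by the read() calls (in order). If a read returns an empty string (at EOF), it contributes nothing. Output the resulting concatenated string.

Answer: 2J9HW4XQSA46M847JAUQUKLG

Derivation:
After 1 (seek(-2, CUR)): offset=0
After 2 (tell()): offset=0
After 3 (read(3)): returned '2J9', offset=3
After 4 (read(8)): returned 'HW4XQSA4', offset=11
After 5 (read(6)): returned '6M847J', offset=17
After 6 (read(7)): returned 'AUQUKLG', offset=24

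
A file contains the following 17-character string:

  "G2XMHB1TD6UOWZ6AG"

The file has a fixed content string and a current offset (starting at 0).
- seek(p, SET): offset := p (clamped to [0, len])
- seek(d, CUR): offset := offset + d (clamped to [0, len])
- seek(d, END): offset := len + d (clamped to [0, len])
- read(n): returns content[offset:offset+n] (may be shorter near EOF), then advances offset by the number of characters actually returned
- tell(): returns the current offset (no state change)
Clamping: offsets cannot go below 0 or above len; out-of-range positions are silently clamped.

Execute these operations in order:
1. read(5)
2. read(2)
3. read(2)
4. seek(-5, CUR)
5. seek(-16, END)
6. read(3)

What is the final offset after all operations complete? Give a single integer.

After 1 (read(5)): returned 'G2XMH', offset=5
After 2 (read(2)): returned 'B1', offset=7
After 3 (read(2)): returned 'TD', offset=9
After 4 (seek(-5, CUR)): offset=4
After 5 (seek(-16, END)): offset=1
After 6 (read(3)): returned '2XM', offset=4

Answer: 4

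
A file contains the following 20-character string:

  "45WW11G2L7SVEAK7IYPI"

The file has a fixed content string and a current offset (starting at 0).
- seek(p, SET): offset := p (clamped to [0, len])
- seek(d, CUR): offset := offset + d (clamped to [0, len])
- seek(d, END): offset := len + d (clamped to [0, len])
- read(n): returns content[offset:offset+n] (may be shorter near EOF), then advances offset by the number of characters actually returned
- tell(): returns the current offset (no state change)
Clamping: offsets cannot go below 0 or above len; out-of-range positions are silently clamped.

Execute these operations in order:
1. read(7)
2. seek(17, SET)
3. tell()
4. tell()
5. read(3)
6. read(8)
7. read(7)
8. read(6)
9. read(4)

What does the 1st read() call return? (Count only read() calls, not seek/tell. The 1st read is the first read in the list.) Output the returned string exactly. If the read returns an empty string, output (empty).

After 1 (read(7)): returned '45WW11G', offset=7
After 2 (seek(17, SET)): offset=17
After 3 (tell()): offset=17
After 4 (tell()): offset=17
After 5 (read(3)): returned 'YPI', offset=20
After 6 (read(8)): returned '', offset=20
After 7 (read(7)): returned '', offset=20
After 8 (read(6)): returned '', offset=20
After 9 (read(4)): returned '', offset=20

Answer: 45WW11G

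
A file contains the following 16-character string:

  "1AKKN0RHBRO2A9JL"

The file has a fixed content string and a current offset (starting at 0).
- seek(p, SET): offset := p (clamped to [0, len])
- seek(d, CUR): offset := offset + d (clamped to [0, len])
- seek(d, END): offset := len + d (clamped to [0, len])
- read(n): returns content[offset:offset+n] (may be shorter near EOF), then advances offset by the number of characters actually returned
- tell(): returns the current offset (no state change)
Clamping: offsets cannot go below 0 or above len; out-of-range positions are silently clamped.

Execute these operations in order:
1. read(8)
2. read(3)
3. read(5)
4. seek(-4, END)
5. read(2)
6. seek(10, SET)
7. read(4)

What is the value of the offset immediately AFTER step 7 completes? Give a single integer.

After 1 (read(8)): returned '1AKKN0RH', offset=8
After 2 (read(3)): returned 'BRO', offset=11
After 3 (read(5)): returned '2A9JL', offset=16
After 4 (seek(-4, END)): offset=12
After 5 (read(2)): returned 'A9', offset=14
After 6 (seek(10, SET)): offset=10
After 7 (read(4)): returned 'O2A9', offset=14

Answer: 14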